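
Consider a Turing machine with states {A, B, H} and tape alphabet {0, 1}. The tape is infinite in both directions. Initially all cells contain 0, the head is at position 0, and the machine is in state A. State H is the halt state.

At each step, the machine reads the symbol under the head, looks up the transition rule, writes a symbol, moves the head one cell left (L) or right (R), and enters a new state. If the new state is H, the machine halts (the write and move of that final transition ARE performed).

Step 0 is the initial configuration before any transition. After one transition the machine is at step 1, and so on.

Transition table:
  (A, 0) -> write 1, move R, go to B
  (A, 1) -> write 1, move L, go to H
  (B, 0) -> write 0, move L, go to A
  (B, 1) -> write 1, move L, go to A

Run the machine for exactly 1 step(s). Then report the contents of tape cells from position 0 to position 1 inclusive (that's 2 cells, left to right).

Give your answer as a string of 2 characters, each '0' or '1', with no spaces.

Answer: 10

Derivation:
Step 1: in state A at pos 0, read 0 -> (A,0)->write 1,move R,goto B. Now: state=B, head=1, tape[-1..2]=0100 (head:   ^)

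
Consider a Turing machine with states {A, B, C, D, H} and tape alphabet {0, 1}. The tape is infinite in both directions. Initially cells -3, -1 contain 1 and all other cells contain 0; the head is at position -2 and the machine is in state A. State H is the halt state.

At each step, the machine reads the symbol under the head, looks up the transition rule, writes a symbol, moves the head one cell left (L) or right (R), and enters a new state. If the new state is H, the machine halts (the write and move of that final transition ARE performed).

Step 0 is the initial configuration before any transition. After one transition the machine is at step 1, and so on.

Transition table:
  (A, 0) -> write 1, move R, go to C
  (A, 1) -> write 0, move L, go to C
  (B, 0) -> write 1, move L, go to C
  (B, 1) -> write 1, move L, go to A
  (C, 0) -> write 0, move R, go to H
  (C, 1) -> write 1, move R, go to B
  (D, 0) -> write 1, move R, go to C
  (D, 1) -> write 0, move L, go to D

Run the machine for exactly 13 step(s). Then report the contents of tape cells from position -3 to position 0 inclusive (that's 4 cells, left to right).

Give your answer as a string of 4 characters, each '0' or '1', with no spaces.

Step 1: in state A at pos -2, read 0 -> (A,0)->write 1,move R,goto C. Now: state=C, head=-1, tape[-4..0]=01110 (head:    ^)
Step 2: in state C at pos -1, read 1 -> (C,1)->write 1,move R,goto B. Now: state=B, head=0, tape[-4..1]=011100 (head:     ^)
Step 3: in state B at pos 0, read 0 -> (B,0)->write 1,move L,goto C. Now: state=C, head=-1, tape[-4..1]=011110 (head:    ^)
Step 4: in state C at pos -1, read 1 -> (C,1)->write 1,move R,goto B. Now: state=B, head=0, tape[-4..1]=011110 (head:     ^)
Step 5: in state B at pos 0, read 1 -> (B,1)->write 1,move L,goto A. Now: state=A, head=-1, tape[-4..1]=011110 (head:    ^)
Step 6: in state A at pos -1, read 1 -> (A,1)->write 0,move L,goto C. Now: state=C, head=-2, tape[-4..1]=011010 (head:   ^)
Step 7: in state C at pos -2, read 1 -> (C,1)->write 1,move R,goto B. Now: state=B, head=-1, tape[-4..1]=011010 (head:    ^)
Step 8: in state B at pos -1, read 0 -> (B,0)->write 1,move L,goto C. Now: state=C, head=-2, tape[-4..1]=011110 (head:   ^)
Step 9: in state C at pos -2, read 1 -> (C,1)->write 1,move R,goto B. Now: state=B, head=-1, tape[-4..1]=011110 (head:    ^)
Step 10: in state B at pos -1, read 1 -> (B,1)->write 1,move L,goto A. Now: state=A, head=-2, tape[-4..1]=011110 (head:   ^)
Step 11: in state A at pos -2, read 1 -> (A,1)->write 0,move L,goto C. Now: state=C, head=-3, tape[-4..1]=010110 (head:  ^)
Step 12: in state C at pos -3, read 1 -> (C,1)->write 1,move R,goto B. Now: state=B, head=-2, tape[-4..1]=010110 (head:   ^)
Step 13: in state B at pos -2, read 0 -> (B,0)->write 1,move L,goto C. Now: state=C, head=-3, tape[-4..1]=011110 (head:  ^)

Answer: 1111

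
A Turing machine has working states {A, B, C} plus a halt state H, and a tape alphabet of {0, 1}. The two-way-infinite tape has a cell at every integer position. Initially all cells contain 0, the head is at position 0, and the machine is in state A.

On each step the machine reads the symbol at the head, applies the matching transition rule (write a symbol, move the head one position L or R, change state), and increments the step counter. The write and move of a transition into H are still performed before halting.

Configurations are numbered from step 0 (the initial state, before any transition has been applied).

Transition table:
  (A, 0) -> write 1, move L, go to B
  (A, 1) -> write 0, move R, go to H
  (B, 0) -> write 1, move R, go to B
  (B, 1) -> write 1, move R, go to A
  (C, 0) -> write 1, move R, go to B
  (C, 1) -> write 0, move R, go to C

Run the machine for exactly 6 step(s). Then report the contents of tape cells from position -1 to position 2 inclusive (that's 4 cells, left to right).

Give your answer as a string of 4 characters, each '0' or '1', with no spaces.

Step 1: in state A at pos 0, read 0 -> (A,0)->write 1,move L,goto B. Now: state=B, head=-1, tape[-2..1]=0010 (head:  ^)
Step 2: in state B at pos -1, read 0 -> (B,0)->write 1,move R,goto B. Now: state=B, head=0, tape[-2..1]=0110 (head:   ^)
Step 3: in state B at pos 0, read 1 -> (B,1)->write 1,move R,goto A. Now: state=A, head=1, tape[-2..2]=01100 (head:    ^)
Step 4: in state A at pos 1, read 0 -> (A,0)->write 1,move L,goto B. Now: state=B, head=0, tape[-2..2]=01110 (head:   ^)
Step 5: in state B at pos 0, read 1 -> (B,1)->write 1,move R,goto A. Now: state=A, head=1, tape[-2..2]=01110 (head:    ^)
Step 6: in state A at pos 1, read 1 -> (A,1)->write 0,move R,goto H. Now: state=H, head=2, tape[-2..3]=011000 (head:     ^)

Answer: 1100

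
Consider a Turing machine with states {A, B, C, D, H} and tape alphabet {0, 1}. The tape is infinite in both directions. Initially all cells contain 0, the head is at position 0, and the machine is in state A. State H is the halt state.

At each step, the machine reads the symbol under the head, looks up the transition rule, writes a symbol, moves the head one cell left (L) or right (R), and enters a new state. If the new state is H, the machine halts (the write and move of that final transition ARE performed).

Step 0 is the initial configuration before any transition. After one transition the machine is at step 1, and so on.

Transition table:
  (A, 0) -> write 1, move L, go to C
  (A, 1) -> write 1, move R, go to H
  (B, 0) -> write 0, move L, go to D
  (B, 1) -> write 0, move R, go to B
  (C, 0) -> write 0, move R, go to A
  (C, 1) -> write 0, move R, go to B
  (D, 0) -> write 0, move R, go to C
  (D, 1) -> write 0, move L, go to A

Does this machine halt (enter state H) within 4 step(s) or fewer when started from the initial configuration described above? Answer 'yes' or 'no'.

Step 1: in state A at pos 0, read 0 -> (A,0)->write 1,move L,goto C. Now: state=C, head=-1, tape[-2..1]=0010 (head:  ^)
Step 2: in state C at pos -1, read 0 -> (C,0)->write 0,move R,goto A. Now: state=A, head=0, tape[-2..1]=0010 (head:   ^)
Step 3: in state A at pos 0, read 1 -> (A,1)->write 1,move R,goto H. Now: state=H, head=1, tape[-2..2]=00100 (head:    ^)
State H reached at step 3; 3 <= 4 -> yes

Answer: yes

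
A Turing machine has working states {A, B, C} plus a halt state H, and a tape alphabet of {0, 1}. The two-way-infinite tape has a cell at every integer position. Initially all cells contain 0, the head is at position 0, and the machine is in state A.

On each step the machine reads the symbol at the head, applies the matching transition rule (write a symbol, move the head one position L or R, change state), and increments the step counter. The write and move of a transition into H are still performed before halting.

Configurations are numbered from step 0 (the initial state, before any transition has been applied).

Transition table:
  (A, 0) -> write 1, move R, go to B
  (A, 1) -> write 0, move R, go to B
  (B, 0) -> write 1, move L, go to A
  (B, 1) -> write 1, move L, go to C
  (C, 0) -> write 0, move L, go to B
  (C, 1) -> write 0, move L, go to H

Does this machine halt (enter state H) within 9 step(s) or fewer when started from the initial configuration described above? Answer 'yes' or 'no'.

Step 1: in state A at pos 0, read 0 -> (A,0)->write 1,move R,goto B. Now: state=B, head=1, tape[-1..2]=0100 (head:   ^)
Step 2: in state B at pos 1, read 0 -> (B,0)->write 1,move L,goto A. Now: state=A, head=0, tape[-1..2]=0110 (head:  ^)
Step 3: in state A at pos 0, read 1 -> (A,1)->write 0,move R,goto B. Now: state=B, head=1, tape[-1..2]=0010 (head:   ^)
Step 4: in state B at pos 1, read 1 -> (B,1)->write 1,move L,goto C. Now: state=C, head=0, tape[-1..2]=0010 (head:  ^)
Step 5: in state C at pos 0, read 0 -> (C,0)->write 0,move L,goto B. Now: state=B, head=-1, tape[-2..2]=00010 (head:  ^)
Step 6: in state B at pos -1, read 0 -> (B,0)->write 1,move L,goto A. Now: state=A, head=-2, tape[-3..2]=001010 (head:  ^)
Step 7: in state A at pos -2, read 0 -> (A,0)->write 1,move R,goto B. Now: state=B, head=-1, tape[-3..2]=011010 (head:   ^)
Step 8: in state B at pos -1, read 1 -> (B,1)->write 1,move L,goto C. Now: state=C, head=-2, tape[-3..2]=011010 (head:  ^)
Step 9: in state C at pos -2, read 1 -> (C,1)->write 0,move L,goto H. Now: state=H, head=-3, tape[-4..2]=0001010 (head:  ^)
State H reached at step 9; 9 <= 9 -> yes

Answer: yes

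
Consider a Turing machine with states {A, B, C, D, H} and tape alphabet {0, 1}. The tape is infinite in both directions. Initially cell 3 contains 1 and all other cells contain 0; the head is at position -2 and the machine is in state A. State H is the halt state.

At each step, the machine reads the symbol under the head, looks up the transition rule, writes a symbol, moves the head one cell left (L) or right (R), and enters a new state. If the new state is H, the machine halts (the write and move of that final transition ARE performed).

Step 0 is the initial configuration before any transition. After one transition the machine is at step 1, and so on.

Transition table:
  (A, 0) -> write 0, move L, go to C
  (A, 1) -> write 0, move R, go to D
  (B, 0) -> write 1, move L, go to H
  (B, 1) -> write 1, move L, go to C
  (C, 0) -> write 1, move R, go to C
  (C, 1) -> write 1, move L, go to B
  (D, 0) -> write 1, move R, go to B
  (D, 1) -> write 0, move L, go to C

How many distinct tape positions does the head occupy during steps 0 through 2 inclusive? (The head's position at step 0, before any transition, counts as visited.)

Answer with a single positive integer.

Step 1: in state A at pos -2, read 0 -> (A,0)->write 0,move L,goto C. Now: state=C, head=-3, tape[-4..4]=000000010 (head:  ^)
Step 2: in state C at pos -3, read 0 -> (C,0)->write 1,move R,goto C. Now: state=C, head=-2, tape[-4..4]=010000010 (head:   ^)
Head positions at steps 0..2: starting at -2, distinct positions visited = {-3, -2} -> 2 position(s)

Answer: 2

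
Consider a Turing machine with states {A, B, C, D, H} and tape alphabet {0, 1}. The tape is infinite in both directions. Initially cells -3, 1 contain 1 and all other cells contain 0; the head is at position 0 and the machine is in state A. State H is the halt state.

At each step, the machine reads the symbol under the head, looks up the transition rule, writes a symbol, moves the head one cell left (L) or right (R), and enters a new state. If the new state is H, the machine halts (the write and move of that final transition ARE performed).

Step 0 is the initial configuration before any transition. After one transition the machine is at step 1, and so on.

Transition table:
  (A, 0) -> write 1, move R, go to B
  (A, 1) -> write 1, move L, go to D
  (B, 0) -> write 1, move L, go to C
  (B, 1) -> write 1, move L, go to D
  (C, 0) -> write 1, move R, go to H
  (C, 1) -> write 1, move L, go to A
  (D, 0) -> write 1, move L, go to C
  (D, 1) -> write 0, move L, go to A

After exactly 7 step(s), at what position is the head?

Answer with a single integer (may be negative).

Step 1: in state A at pos 0, read 0 -> (A,0)->write 1,move R,goto B. Now: state=B, head=1, tape[-4..2]=0100110 (head:      ^)
Step 2: in state B at pos 1, read 1 -> (B,1)->write 1,move L,goto D. Now: state=D, head=0, tape[-4..2]=0100110 (head:     ^)
Step 3: in state D at pos 0, read 1 -> (D,1)->write 0,move L,goto A. Now: state=A, head=-1, tape[-4..2]=0100010 (head:    ^)
Step 4: in state A at pos -1, read 0 -> (A,0)->write 1,move R,goto B. Now: state=B, head=0, tape[-4..2]=0101010 (head:     ^)
Step 5: in state B at pos 0, read 0 -> (B,0)->write 1,move L,goto C. Now: state=C, head=-1, tape[-4..2]=0101110 (head:    ^)
Step 6: in state C at pos -1, read 1 -> (C,1)->write 1,move L,goto A. Now: state=A, head=-2, tape[-4..2]=0101110 (head:   ^)
Step 7: in state A at pos -2, read 0 -> (A,0)->write 1,move R,goto B. Now: state=B, head=-1, tape[-4..2]=0111110 (head:    ^)

Answer: -1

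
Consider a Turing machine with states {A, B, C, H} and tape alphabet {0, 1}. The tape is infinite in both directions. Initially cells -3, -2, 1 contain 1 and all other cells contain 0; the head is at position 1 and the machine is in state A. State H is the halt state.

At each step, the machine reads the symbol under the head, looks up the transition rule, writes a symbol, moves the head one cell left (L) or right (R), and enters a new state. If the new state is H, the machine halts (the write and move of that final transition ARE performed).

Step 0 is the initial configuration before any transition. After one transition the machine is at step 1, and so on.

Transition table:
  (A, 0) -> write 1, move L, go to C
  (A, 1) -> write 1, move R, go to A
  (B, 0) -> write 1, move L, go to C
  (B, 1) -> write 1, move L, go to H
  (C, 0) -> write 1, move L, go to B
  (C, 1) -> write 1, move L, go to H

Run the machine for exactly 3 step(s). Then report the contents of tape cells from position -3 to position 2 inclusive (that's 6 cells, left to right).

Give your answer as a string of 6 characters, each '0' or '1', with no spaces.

Answer: 110011

Derivation:
Step 1: in state A at pos 1, read 1 -> (A,1)->write 1,move R,goto A. Now: state=A, head=2, tape[-4..3]=01100100 (head:       ^)
Step 2: in state A at pos 2, read 0 -> (A,0)->write 1,move L,goto C. Now: state=C, head=1, tape[-4..3]=01100110 (head:      ^)
Step 3: in state C at pos 1, read 1 -> (C,1)->write 1,move L,goto H. Now: state=H, head=0, tape[-4..3]=01100110 (head:     ^)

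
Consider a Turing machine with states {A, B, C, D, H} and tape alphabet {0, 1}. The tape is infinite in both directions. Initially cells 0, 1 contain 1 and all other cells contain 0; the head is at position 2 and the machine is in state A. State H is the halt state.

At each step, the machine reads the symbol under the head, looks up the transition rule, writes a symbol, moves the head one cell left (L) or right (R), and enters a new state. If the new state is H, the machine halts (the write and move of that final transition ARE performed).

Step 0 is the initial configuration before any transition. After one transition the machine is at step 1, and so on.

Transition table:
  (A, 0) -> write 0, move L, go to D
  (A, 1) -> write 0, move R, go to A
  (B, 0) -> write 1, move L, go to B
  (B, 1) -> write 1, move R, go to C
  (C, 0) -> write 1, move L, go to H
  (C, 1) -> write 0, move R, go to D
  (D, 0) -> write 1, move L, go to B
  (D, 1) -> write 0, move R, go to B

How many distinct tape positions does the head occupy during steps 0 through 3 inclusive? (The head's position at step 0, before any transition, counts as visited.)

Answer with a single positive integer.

Step 1: in state A at pos 2, read 0 -> (A,0)->write 0,move L,goto D. Now: state=D, head=1, tape[-1..3]=01100 (head:   ^)
Step 2: in state D at pos 1, read 1 -> (D,1)->write 0,move R,goto B. Now: state=B, head=2, tape[-1..3]=01000 (head:    ^)
Step 3: in state B at pos 2, read 0 -> (B,0)->write 1,move L,goto B. Now: state=B, head=1, tape[-1..3]=01010 (head:   ^)
Head positions at steps 0..3: starting at 2, distinct positions visited = {1, 2} -> 2 position(s)

Answer: 2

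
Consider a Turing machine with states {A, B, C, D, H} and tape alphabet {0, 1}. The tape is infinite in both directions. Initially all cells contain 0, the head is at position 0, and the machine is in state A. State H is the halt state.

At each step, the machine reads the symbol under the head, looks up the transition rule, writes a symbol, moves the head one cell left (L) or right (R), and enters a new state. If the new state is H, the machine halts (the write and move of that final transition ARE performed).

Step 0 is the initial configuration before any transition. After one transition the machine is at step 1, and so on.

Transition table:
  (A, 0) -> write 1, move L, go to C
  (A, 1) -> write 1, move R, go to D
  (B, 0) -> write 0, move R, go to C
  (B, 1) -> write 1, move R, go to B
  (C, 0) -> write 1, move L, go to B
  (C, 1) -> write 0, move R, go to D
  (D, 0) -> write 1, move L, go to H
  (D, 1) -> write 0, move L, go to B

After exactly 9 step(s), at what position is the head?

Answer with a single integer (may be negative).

Step 1: in state A at pos 0, read 0 -> (A,0)->write 1,move L,goto C. Now: state=C, head=-1, tape[-2..1]=0010 (head:  ^)
Step 2: in state C at pos -1, read 0 -> (C,0)->write 1,move L,goto B. Now: state=B, head=-2, tape[-3..1]=00110 (head:  ^)
Step 3: in state B at pos -2, read 0 -> (B,0)->write 0,move R,goto C. Now: state=C, head=-1, tape[-3..1]=00110 (head:   ^)
Step 4: in state C at pos -1, read 1 -> (C,1)->write 0,move R,goto D. Now: state=D, head=0, tape[-3..1]=00010 (head:    ^)
Step 5: in state D at pos 0, read 1 -> (D,1)->write 0,move L,goto B. Now: state=B, head=-1, tape[-3..1]=00000 (head:   ^)
Step 6: in state B at pos -1, read 0 -> (B,0)->write 0,move R,goto C. Now: state=C, head=0, tape[-3..1]=00000 (head:    ^)
Step 7: in state C at pos 0, read 0 -> (C,0)->write 1,move L,goto B. Now: state=B, head=-1, tape[-3..1]=00010 (head:   ^)
Step 8: in state B at pos -1, read 0 -> (B,0)->write 0,move R,goto C. Now: state=C, head=0, tape[-3..1]=00010 (head:    ^)
Step 9: in state C at pos 0, read 1 -> (C,1)->write 0,move R,goto D. Now: state=D, head=1, tape[-3..2]=000000 (head:     ^)

Answer: 1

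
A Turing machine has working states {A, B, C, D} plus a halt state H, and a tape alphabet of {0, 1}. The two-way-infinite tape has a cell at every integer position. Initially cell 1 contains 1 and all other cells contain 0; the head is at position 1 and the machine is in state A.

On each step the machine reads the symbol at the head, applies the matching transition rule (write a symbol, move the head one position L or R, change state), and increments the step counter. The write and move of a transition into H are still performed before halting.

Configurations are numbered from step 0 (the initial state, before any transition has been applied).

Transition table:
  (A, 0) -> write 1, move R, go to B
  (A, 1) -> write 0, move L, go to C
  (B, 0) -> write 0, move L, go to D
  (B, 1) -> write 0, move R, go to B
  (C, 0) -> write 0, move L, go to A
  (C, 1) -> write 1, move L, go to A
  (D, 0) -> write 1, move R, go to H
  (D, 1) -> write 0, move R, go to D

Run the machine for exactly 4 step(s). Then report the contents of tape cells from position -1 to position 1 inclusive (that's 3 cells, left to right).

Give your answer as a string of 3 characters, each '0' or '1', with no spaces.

Step 1: in state A at pos 1, read 1 -> (A,1)->write 0,move L,goto C. Now: state=C, head=0, tape[-1..2]=0000 (head:  ^)
Step 2: in state C at pos 0, read 0 -> (C,0)->write 0,move L,goto A. Now: state=A, head=-1, tape[-2..2]=00000 (head:  ^)
Step 3: in state A at pos -1, read 0 -> (A,0)->write 1,move R,goto B. Now: state=B, head=0, tape[-2..2]=01000 (head:   ^)
Step 4: in state B at pos 0, read 0 -> (B,0)->write 0,move L,goto D. Now: state=D, head=-1, tape[-2..2]=01000 (head:  ^)

Answer: 100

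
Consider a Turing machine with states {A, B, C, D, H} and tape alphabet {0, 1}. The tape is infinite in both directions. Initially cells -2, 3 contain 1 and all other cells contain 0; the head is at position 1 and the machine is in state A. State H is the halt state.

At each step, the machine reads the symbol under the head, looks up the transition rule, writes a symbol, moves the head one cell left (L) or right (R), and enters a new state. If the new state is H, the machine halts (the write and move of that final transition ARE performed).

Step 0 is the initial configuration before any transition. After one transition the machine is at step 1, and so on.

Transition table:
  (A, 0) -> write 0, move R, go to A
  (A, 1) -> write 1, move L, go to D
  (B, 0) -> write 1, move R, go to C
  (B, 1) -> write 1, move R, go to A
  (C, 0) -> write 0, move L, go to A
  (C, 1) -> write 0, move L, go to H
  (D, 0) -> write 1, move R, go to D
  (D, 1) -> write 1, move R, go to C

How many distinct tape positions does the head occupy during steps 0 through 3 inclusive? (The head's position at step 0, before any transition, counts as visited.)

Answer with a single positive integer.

Answer: 3

Derivation:
Step 1: in state A at pos 1, read 0 -> (A,0)->write 0,move R,goto A. Now: state=A, head=2, tape[-3..4]=01000010 (head:      ^)
Step 2: in state A at pos 2, read 0 -> (A,0)->write 0,move R,goto A. Now: state=A, head=3, tape[-3..4]=01000010 (head:       ^)
Step 3: in state A at pos 3, read 1 -> (A,1)->write 1,move L,goto D. Now: state=D, head=2, tape[-3..4]=01000010 (head:      ^)
Head positions at steps 0..3: starting at 1, distinct positions visited = {1, 2, 3} -> 3 position(s)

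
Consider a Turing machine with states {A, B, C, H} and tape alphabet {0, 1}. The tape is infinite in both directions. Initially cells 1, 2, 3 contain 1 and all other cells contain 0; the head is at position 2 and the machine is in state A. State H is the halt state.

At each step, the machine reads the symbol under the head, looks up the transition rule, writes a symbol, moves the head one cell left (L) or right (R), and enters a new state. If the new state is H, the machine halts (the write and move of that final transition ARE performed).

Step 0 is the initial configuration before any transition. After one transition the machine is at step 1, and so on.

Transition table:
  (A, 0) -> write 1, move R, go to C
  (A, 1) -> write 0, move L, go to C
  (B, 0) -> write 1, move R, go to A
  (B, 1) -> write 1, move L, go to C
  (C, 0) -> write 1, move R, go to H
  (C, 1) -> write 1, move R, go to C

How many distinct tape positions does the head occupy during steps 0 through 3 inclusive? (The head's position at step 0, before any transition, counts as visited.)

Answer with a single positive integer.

Step 1: in state A at pos 2, read 1 -> (A,1)->write 0,move L,goto C. Now: state=C, head=1, tape[0..4]=01010 (head:  ^)
Step 2: in state C at pos 1, read 1 -> (C,1)->write 1,move R,goto C. Now: state=C, head=2, tape[0..4]=01010 (head:   ^)
Step 3: in state C at pos 2, read 0 -> (C,0)->write 1,move R,goto H. Now: state=H, head=3, tape[0..4]=01110 (head:    ^)
Head positions at steps 0..3: starting at 2, distinct positions visited = {1, 2, 3} -> 3 position(s)

Answer: 3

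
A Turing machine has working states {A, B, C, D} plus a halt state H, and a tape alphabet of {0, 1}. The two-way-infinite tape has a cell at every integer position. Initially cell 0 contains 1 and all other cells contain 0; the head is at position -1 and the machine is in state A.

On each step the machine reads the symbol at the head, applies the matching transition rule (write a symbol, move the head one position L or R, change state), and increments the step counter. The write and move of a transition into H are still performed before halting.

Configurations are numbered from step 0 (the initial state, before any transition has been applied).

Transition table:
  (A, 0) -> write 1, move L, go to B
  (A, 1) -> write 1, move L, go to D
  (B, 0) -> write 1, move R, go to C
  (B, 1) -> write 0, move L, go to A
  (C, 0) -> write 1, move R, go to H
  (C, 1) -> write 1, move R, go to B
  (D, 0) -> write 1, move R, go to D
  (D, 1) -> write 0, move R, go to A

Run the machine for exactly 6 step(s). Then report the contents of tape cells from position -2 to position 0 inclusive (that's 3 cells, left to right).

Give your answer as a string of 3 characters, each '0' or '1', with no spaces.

Answer: 010

Derivation:
Step 1: in state A at pos -1, read 0 -> (A,0)->write 1,move L,goto B. Now: state=B, head=-2, tape[-3..1]=00110 (head:  ^)
Step 2: in state B at pos -2, read 0 -> (B,0)->write 1,move R,goto C. Now: state=C, head=-1, tape[-3..1]=01110 (head:   ^)
Step 3: in state C at pos -1, read 1 -> (C,1)->write 1,move R,goto B. Now: state=B, head=0, tape[-3..1]=01110 (head:    ^)
Step 4: in state B at pos 0, read 1 -> (B,1)->write 0,move L,goto A. Now: state=A, head=-1, tape[-3..1]=01100 (head:   ^)
Step 5: in state A at pos -1, read 1 -> (A,1)->write 1,move L,goto D. Now: state=D, head=-2, tape[-3..1]=01100 (head:  ^)
Step 6: in state D at pos -2, read 1 -> (D,1)->write 0,move R,goto A. Now: state=A, head=-1, tape[-3..1]=00100 (head:   ^)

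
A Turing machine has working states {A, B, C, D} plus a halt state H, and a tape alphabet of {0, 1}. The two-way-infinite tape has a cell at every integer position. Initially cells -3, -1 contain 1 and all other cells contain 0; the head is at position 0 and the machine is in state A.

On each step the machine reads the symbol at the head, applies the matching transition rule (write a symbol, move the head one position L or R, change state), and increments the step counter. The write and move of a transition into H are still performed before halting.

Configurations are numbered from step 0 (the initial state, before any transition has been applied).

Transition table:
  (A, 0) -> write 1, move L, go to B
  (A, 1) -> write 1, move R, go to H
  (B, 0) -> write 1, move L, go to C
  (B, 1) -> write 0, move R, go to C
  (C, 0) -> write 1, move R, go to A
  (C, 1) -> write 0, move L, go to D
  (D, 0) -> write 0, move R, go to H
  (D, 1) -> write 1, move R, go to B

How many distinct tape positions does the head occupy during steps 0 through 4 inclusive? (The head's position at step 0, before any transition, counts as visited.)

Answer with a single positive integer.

Answer: 2

Derivation:
Step 1: in state A at pos 0, read 0 -> (A,0)->write 1,move L,goto B. Now: state=B, head=-1, tape[-4..1]=010110 (head:    ^)
Step 2: in state B at pos -1, read 1 -> (B,1)->write 0,move R,goto C. Now: state=C, head=0, tape[-4..1]=010010 (head:     ^)
Step 3: in state C at pos 0, read 1 -> (C,1)->write 0,move L,goto D. Now: state=D, head=-1, tape[-4..1]=010000 (head:    ^)
Step 4: in state D at pos -1, read 0 -> (D,0)->write 0,move R,goto H. Now: state=H, head=0, tape[-4..1]=010000 (head:     ^)
Head positions at steps 0..4: starting at 0, distinct positions visited = {-1, 0} -> 2 position(s)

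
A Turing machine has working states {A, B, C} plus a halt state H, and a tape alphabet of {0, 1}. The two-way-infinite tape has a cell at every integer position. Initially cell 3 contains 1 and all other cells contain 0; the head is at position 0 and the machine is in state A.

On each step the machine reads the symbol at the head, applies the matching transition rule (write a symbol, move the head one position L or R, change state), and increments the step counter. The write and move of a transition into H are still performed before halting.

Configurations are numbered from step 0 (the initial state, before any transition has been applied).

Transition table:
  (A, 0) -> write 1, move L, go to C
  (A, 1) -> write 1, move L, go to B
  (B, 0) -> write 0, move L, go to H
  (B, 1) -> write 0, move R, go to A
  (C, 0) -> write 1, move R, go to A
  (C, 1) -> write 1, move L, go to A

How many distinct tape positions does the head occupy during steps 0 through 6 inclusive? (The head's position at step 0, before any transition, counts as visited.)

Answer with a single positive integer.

Step 1: in state A at pos 0, read 0 -> (A,0)->write 1,move L,goto C. Now: state=C, head=-1, tape[-2..4]=0010010 (head:  ^)
Step 2: in state C at pos -1, read 0 -> (C,0)->write 1,move R,goto A. Now: state=A, head=0, tape[-2..4]=0110010 (head:   ^)
Step 3: in state A at pos 0, read 1 -> (A,1)->write 1,move L,goto B. Now: state=B, head=-1, tape[-2..4]=0110010 (head:  ^)
Step 4: in state B at pos -1, read 1 -> (B,1)->write 0,move R,goto A. Now: state=A, head=0, tape[-2..4]=0010010 (head:   ^)
Step 5: in state A at pos 0, read 1 -> (A,1)->write 1,move L,goto B. Now: state=B, head=-1, tape[-2..4]=0010010 (head:  ^)
Step 6: in state B at pos -1, read 0 -> (B,0)->write 0,move L,goto H. Now: state=H, head=-2, tape[-3..4]=00010010 (head:  ^)
Head positions at steps 0..6: starting at 0, distinct positions visited = {-2, -1, 0} -> 3 position(s)

Answer: 3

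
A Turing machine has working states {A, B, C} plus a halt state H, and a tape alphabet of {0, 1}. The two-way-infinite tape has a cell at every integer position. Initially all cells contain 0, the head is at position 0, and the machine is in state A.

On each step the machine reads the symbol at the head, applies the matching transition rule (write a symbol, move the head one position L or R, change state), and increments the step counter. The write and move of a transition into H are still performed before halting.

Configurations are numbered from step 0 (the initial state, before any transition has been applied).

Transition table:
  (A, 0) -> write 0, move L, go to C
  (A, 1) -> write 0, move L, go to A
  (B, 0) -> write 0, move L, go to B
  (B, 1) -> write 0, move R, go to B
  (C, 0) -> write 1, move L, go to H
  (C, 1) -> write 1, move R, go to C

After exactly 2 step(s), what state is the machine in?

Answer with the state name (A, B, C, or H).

Step 1: in state A at pos 0, read 0 -> (A,0)->write 0,move L,goto C. Now: state=C, head=-1, tape[-2..1]=0000 (head:  ^)
Step 2: in state C at pos -1, read 0 -> (C,0)->write 1,move L,goto H. Now: state=H, head=-2, tape[-3..1]=00100 (head:  ^)

Answer: H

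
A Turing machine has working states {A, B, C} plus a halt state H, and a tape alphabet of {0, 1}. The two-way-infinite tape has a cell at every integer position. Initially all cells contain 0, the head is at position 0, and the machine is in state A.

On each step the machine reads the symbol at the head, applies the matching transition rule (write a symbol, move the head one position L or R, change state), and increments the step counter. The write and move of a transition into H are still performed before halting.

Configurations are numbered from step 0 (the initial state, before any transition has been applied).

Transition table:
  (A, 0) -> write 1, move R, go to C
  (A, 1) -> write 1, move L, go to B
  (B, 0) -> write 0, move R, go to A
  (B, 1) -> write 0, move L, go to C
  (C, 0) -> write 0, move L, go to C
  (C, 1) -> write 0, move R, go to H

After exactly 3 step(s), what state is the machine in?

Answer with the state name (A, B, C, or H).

Step 1: in state A at pos 0, read 0 -> (A,0)->write 1,move R,goto C. Now: state=C, head=1, tape[-1..2]=0100 (head:   ^)
Step 2: in state C at pos 1, read 0 -> (C,0)->write 0,move L,goto C. Now: state=C, head=0, tape[-1..2]=0100 (head:  ^)
Step 3: in state C at pos 0, read 1 -> (C,1)->write 0,move R,goto H. Now: state=H, head=1, tape[-1..2]=0000 (head:   ^)

Answer: H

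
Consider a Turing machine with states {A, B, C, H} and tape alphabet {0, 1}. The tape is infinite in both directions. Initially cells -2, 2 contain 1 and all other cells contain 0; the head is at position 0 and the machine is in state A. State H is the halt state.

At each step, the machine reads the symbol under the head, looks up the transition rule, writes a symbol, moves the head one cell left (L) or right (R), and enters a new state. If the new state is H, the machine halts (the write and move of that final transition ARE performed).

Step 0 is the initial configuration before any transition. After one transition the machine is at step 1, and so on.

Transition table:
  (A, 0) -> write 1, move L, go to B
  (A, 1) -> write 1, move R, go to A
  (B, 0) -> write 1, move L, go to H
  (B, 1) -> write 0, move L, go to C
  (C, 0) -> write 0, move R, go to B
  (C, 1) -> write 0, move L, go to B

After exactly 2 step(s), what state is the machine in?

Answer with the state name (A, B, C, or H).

Step 1: in state A at pos 0, read 0 -> (A,0)->write 1,move L,goto B. Now: state=B, head=-1, tape[-3..3]=0101010 (head:   ^)
Step 2: in state B at pos -1, read 0 -> (B,0)->write 1,move L,goto H. Now: state=H, head=-2, tape[-3..3]=0111010 (head:  ^)

Answer: H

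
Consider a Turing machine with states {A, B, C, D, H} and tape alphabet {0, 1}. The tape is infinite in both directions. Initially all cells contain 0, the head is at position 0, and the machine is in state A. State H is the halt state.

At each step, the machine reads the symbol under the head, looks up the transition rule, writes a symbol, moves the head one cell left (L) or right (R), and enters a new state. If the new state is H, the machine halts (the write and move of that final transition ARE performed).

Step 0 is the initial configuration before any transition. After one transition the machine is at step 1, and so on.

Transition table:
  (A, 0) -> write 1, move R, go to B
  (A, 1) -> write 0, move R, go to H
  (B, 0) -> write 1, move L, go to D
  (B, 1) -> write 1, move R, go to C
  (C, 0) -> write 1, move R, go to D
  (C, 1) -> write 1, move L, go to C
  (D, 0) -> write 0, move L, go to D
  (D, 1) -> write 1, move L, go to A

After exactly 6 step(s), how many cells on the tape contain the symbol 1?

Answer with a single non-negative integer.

Answer: 3

Derivation:
Step 1: in state A at pos 0, read 0 -> (A,0)->write 1,move R,goto B. Now: state=B, head=1, tape[-1..2]=0100 (head:   ^)
Step 2: in state B at pos 1, read 0 -> (B,0)->write 1,move L,goto D. Now: state=D, head=0, tape[-1..2]=0110 (head:  ^)
Step 3: in state D at pos 0, read 1 -> (D,1)->write 1,move L,goto A. Now: state=A, head=-1, tape[-2..2]=00110 (head:  ^)
Step 4: in state A at pos -1, read 0 -> (A,0)->write 1,move R,goto B. Now: state=B, head=0, tape[-2..2]=01110 (head:   ^)
Step 5: in state B at pos 0, read 1 -> (B,1)->write 1,move R,goto C. Now: state=C, head=1, tape[-2..2]=01110 (head:    ^)
Step 6: in state C at pos 1, read 1 -> (C,1)->write 1,move L,goto C. Now: state=C, head=0, tape[-2..2]=01110 (head:   ^)
Cells containing 1 after step 6: {-1, 0, 1} -> 3 cell(s)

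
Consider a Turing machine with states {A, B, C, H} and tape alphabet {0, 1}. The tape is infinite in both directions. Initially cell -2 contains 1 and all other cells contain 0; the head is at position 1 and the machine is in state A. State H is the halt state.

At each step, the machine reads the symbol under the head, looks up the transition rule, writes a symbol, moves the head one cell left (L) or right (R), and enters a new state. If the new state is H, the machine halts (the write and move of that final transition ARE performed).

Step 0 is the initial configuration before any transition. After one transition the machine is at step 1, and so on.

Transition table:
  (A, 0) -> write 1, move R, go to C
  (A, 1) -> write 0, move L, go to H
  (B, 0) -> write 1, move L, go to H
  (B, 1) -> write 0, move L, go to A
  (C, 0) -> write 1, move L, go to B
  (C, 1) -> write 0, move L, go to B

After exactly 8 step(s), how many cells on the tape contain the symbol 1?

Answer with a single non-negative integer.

Answer: 5

Derivation:
Step 1: in state A at pos 1, read 0 -> (A,0)->write 1,move R,goto C. Now: state=C, head=2, tape[-3..3]=0100100 (head:      ^)
Step 2: in state C at pos 2, read 0 -> (C,0)->write 1,move L,goto B. Now: state=B, head=1, tape[-3..3]=0100110 (head:     ^)
Step 3: in state B at pos 1, read 1 -> (B,1)->write 0,move L,goto A. Now: state=A, head=0, tape[-3..3]=0100010 (head:    ^)
Step 4: in state A at pos 0, read 0 -> (A,0)->write 1,move R,goto C. Now: state=C, head=1, tape[-3..3]=0101010 (head:     ^)
Step 5: in state C at pos 1, read 0 -> (C,0)->write 1,move L,goto B. Now: state=B, head=0, tape[-3..3]=0101110 (head:    ^)
Step 6: in state B at pos 0, read 1 -> (B,1)->write 0,move L,goto A. Now: state=A, head=-1, tape[-3..3]=0100110 (head:   ^)
Step 7: in state A at pos -1, read 0 -> (A,0)->write 1,move R,goto C. Now: state=C, head=0, tape[-3..3]=0110110 (head:    ^)
Step 8: in state C at pos 0, read 0 -> (C,0)->write 1,move L,goto B. Now: state=B, head=-1, tape[-3..3]=0111110 (head:   ^)
Cells containing 1 after step 8: {-2, -1, 0, 1, 2} -> 5 cell(s)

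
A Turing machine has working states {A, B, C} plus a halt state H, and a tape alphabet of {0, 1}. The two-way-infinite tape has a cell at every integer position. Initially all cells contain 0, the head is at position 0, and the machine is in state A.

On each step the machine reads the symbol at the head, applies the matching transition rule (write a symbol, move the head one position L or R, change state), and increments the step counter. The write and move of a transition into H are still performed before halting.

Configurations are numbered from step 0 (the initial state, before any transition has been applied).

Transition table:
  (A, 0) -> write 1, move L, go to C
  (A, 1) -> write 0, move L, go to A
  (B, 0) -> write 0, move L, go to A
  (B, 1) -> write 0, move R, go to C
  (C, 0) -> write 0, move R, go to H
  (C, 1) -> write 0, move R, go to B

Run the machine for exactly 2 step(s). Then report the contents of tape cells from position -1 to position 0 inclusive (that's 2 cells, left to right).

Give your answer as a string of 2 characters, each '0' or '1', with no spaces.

Step 1: in state A at pos 0, read 0 -> (A,0)->write 1,move L,goto C. Now: state=C, head=-1, tape[-2..1]=0010 (head:  ^)
Step 2: in state C at pos -1, read 0 -> (C,0)->write 0,move R,goto H. Now: state=H, head=0, tape[-2..1]=0010 (head:   ^)

Answer: 01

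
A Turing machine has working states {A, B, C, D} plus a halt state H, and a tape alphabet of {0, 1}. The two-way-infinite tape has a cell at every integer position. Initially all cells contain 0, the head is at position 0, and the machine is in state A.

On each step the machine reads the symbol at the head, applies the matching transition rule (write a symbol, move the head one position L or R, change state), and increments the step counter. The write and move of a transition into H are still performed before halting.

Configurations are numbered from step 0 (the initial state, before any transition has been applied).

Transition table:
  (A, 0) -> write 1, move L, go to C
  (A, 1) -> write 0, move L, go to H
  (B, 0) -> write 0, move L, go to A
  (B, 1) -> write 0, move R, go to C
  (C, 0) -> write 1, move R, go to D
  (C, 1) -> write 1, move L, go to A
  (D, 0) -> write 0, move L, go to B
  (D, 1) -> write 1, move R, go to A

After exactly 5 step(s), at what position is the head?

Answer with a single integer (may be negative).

Step 1: in state A at pos 0, read 0 -> (A,0)->write 1,move L,goto C. Now: state=C, head=-1, tape[-2..1]=0010 (head:  ^)
Step 2: in state C at pos -1, read 0 -> (C,0)->write 1,move R,goto D. Now: state=D, head=0, tape[-2..1]=0110 (head:   ^)
Step 3: in state D at pos 0, read 1 -> (D,1)->write 1,move R,goto A. Now: state=A, head=1, tape[-2..2]=01100 (head:    ^)
Step 4: in state A at pos 1, read 0 -> (A,0)->write 1,move L,goto C. Now: state=C, head=0, tape[-2..2]=01110 (head:   ^)
Step 5: in state C at pos 0, read 1 -> (C,1)->write 1,move L,goto A. Now: state=A, head=-1, tape[-2..2]=01110 (head:  ^)

Answer: -1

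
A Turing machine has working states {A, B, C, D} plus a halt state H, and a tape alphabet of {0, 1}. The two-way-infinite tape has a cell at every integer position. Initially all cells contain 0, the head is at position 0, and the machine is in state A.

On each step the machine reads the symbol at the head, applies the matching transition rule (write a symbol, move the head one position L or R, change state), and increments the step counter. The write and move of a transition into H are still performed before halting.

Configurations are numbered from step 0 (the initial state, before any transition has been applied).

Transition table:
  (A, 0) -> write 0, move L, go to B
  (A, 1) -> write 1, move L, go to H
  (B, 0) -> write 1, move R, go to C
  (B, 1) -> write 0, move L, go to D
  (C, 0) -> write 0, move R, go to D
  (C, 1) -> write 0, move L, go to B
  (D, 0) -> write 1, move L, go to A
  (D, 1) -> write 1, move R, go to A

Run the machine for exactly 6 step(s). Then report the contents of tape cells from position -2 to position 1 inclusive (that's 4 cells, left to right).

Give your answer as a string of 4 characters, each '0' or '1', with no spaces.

Answer: 0001

Derivation:
Step 1: in state A at pos 0, read 0 -> (A,0)->write 0,move L,goto B. Now: state=B, head=-1, tape[-2..1]=0000 (head:  ^)
Step 2: in state B at pos -1, read 0 -> (B,0)->write 1,move R,goto C. Now: state=C, head=0, tape[-2..1]=0100 (head:   ^)
Step 3: in state C at pos 0, read 0 -> (C,0)->write 0,move R,goto D. Now: state=D, head=1, tape[-2..2]=01000 (head:    ^)
Step 4: in state D at pos 1, read 0 -> (D,0)->write 1,move L,goto A. Now: state=A, head=0, tape[-2..2]=01010 (head:   ^)
Step 5: in state A at pos 0, read 0 -> (A,0)->write 0,move L,goto B. Now: state=B, head=-1, tape[-2..2]=01010 (head:  ^)
Step 6: in state B at pos -1, read 1 -> (B,1)->write 0,move L,goto D. Now: state=D, head=-2, tape[-3..2]=000010 (head:  ^)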